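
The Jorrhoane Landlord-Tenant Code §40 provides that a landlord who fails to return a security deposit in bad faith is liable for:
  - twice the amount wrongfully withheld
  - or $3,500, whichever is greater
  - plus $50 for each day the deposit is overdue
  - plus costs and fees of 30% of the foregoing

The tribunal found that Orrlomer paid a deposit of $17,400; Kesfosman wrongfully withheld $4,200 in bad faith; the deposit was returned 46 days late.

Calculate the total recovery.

Doubled: 2 × $4,200 = $8,400
Minimum $3,500: $8,400 meets the minimum, no increase.
Late-return penalty: 46 × $50 = $2,300
Damages plus late penalty: $8,400 + $2,300 = $10,700
Costs and fees: 30% of $10,700 = $3,210
Total recovery: $10,700 + $3,210 = $13,910

$13,910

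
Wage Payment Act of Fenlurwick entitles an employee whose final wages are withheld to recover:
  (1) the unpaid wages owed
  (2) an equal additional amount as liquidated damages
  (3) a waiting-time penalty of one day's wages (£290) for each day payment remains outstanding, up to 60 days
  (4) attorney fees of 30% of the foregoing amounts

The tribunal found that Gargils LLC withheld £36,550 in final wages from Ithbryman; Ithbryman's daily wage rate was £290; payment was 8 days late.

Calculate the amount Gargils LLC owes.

£98,046

Liquidated damages (equal amount): £36,550
Penalty days: min(8, 60) = 8
Waiting-time penalty: 8 × £290 = £2,320
Subtotal: £36,550 + £36,550 + £2,320 = £75,420
Attorney fees: 30% of £75,420 = £22,626
Total award: £75,420 + £22,626 = £98,046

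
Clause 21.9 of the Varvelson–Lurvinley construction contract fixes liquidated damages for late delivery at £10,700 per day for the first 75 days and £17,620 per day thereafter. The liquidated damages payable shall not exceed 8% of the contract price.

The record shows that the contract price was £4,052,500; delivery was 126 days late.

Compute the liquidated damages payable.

First 75 days: 75 × £10,700 = £802,500
Remaining days: (126 − 75) × £17,620 = £898,620
Accrued per-day damages: £802,500 + £898,620 = £1,701,120
Cap: 8% of £4,052,500 = £324,200
Cap at £324,200: £1,701,120 exceeds the cap → £324,200

£324,200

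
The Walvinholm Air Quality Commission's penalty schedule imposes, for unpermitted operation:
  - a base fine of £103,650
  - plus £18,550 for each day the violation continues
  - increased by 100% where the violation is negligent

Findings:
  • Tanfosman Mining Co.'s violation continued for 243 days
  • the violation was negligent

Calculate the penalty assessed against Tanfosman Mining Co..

£9,222,600

Per-day component: 243 × £18,550 = £4,507,650
Base plus per-day: £103,650 + £4,507,650 = £4,611,300
Enhancement: 100% of £4,611,300 = £4,611,300
Enhanced fine: £4,611,300 + £4,611,300 = £9,222,600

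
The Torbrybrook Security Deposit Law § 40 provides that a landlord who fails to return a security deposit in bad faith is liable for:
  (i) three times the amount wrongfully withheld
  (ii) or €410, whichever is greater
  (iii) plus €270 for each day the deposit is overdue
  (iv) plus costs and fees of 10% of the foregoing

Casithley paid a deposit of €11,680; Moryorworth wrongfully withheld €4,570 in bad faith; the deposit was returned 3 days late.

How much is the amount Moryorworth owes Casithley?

Recovery: €15,972

Trebled: 3 × €4,570 = €13,710
Minimum €410: €13,710 meets the minimum, no increase.
Late-return penalty: 3 × €270 = €810
Damages plus late penalty: €13,710 + €810 = €14,520
Costs and fees: 10% of €14,520 = €1,452
Total recovery: €14,520 + €1,452 = €15,972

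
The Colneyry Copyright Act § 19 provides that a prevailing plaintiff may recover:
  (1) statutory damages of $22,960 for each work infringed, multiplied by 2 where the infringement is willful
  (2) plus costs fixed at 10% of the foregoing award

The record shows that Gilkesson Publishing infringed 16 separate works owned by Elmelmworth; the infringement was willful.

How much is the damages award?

Statutory damages: 16 × $22,960 = $367,360
Doubled: 2 × $367,360 = $734,720
Costs: 10% of $734,720 = $73,472
Award plus costs: $734,720 + $73,472 = $808,192

$808,192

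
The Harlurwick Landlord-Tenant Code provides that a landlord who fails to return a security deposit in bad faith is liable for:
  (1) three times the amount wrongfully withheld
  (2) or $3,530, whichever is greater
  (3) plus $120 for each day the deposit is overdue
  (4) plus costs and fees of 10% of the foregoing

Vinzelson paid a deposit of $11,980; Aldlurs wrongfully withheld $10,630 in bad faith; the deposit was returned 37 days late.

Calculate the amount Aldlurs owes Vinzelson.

$39,963

Trebled: 3 × $10,630 = $31,890
Minimum $3,530: $31,890 meets the minimum, no increase.
Late-return penalty: 37 × $120 = $4,440
Damages plus late penalty: $31,890 + $4,440 = $36,330
Costs and fees: 10% of $36,330 = $3,633
Total recovery: $36,330 + $3,633 = $39,963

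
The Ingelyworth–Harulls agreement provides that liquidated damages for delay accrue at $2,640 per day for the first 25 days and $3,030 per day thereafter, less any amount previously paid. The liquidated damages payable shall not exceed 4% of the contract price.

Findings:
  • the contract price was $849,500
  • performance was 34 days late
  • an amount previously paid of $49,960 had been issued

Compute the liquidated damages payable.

$33,980

First 25 days: 25 × $2,640 = $66,000
Remaining days: (34 − 25) × $3,030 = $27,270
Accrued per-day damages: $66,000 + $27,270 = $93,270
Less amount previously paid: $93,270 − $49,960 = $43,310
Cap: 4% of $849,500 = $33,980
Cap at $33,980: $43,310 exceeds the cap → $33,980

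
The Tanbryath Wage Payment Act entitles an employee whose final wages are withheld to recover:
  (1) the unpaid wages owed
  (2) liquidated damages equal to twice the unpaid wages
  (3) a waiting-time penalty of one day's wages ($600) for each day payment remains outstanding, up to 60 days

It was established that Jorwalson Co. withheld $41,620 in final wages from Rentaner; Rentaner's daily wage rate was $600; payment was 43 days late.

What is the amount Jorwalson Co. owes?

$150,660

Doubled: 2 × $41,620 = $83,240
Penalty days: min(43, 60) = 43
Waiting-time penalty: 43 × $600 = $25,800
Total award: $41,620 + $83,240 + $25,800 = $150,660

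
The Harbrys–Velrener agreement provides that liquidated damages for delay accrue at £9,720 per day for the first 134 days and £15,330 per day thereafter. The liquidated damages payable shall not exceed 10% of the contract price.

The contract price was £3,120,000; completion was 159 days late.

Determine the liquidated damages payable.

Liquidated damages: £312,000

First 134 days: 134 × £9,720 = £1,302,480
Remaining days: (159 − 134) × £15,330 = £383,250
Accrued per-day damages: £1,302,480 + £383,250 = £1,685,730
Cap: 10% of £3,120,000 = £312,000
Cap at £312,000: £1,685,730 exceeds the cap → £312,000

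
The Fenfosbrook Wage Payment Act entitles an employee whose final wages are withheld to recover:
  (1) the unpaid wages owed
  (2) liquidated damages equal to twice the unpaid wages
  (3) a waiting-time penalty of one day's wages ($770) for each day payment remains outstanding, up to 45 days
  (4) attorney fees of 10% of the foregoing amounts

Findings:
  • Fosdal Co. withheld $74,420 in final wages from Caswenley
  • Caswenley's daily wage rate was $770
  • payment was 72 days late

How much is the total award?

$283,701

Doubled: 2 × $74,420 = $148,840
Penalty days: min(72, 45) = 45
Waiting-time penalty: 45 × $770 = $34,650
Subtotal: $74,420 + $148,840 + $34,650 = $257,910
Attorney fees: 10% of $257,910 = $25,791
Total award: $257,910 + $25,791 = $283,701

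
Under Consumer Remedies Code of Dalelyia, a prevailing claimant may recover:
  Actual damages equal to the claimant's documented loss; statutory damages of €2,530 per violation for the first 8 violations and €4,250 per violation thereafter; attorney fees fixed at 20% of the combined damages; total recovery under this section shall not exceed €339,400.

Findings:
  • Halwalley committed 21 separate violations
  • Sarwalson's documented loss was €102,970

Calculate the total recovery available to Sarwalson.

€214,152

First 8 violations: 8 × €2,530 = €20,240
Remaining violations: (21 − 8) × €4,250 = €55,250
Statutory damages: €20,240 + €55,250 = €75,490
Combined damages: €102,970 + €75,490 = €178,460
Attorney fees: 20% of €178,460 = €35,692
Total before cap: €178,460 + €35,692 = €214,152
Cap at €339,400: €214,152 is within the cap, no reduction.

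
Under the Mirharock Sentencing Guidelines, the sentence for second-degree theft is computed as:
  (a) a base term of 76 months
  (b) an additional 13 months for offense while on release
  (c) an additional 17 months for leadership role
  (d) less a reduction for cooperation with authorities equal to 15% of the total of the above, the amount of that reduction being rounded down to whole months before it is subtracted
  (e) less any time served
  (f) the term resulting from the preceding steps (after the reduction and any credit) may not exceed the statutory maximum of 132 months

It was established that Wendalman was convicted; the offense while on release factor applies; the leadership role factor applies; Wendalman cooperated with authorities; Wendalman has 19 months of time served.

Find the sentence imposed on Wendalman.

72 months

Offense while on release enhancement: +13 months
Leadership role enhancement: +17 months
Adjusted term: 76 months + 13 months + 17 months = 106 months
Cooperation with authorities reduction: 15% of 106 months = 15 months (rounded down)
After reduction: 106 − 15 = 91 months
Less time served: 91 months − 19 months = 72 months
Cap at 132 months: 72 months is within the cap, no reduction.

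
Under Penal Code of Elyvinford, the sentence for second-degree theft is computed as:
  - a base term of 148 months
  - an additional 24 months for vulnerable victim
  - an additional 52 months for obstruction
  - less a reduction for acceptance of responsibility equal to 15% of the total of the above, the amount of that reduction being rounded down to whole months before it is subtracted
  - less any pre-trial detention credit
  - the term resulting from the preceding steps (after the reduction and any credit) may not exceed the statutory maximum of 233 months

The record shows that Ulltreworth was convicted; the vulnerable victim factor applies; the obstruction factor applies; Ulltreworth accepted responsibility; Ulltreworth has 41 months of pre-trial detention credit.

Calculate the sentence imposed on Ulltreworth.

Vulnerable victim enhancement: +24 months
Obstruction enhancement: +52 months
Adjusted term: 148 months + 24 months + 52 months = 224 months
Acceptance of responsibility reduction: 15% of 224 months = 33 months (rounded down)
After reduction: 224 − 33 = 191 months
Less pre-trial detention credit: 191 months − 41 months = 150 months
Cap at 233 months: 150 months is within the cap, no reduction.

150 months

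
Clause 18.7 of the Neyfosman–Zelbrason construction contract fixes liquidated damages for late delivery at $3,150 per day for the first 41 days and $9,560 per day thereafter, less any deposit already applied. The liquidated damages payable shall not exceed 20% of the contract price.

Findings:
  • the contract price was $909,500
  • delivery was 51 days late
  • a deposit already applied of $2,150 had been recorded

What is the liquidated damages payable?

Liquidated damages: $181,900

First 41 days: 41 × $3,150 = $129,150
Remaining days: (51 − 41) × $9,560 = $95,600
Accrued per-day damages: $129,150 + $95,600 = $224,750
Less deposit already applied: $224,750 − $2,150 = $222,600
Cap: 20% of $909,500 = $181,900
Cap at $181,900: $222,600 exceeds the cap → $181,900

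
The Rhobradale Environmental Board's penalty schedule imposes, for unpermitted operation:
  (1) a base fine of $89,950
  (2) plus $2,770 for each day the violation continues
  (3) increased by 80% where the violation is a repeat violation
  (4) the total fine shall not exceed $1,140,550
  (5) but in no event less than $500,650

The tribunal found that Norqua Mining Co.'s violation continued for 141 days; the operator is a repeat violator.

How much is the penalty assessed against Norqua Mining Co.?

Per-day component: 141 × $2,770 = $390,570
Base plus per-day: $89,950 + $390,570 = $480,520
Enhancement: 80% of $480,520 = $384,416
Enhanced fine: $480,520 + $384,416 = $864,936
Cap at $1,140,550: $864,936 is within the cap, no reduction.
Minimum $500,650: $864,936 meets the minimum, no increase.

Civil penalty: $864,936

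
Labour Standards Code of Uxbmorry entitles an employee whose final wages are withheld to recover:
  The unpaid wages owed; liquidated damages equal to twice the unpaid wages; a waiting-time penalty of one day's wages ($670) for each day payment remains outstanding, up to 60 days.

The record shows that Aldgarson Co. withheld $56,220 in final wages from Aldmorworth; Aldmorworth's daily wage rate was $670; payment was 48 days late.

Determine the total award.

Doubled: 2 × $56,220 = $112,440
Penalty days: min(48, 60) = 48
Waiting-time penalty: 48 × $670 = $32,160
Total award: $56,220 + $112,440 + $32,160 = $200,820

Total award: $200,820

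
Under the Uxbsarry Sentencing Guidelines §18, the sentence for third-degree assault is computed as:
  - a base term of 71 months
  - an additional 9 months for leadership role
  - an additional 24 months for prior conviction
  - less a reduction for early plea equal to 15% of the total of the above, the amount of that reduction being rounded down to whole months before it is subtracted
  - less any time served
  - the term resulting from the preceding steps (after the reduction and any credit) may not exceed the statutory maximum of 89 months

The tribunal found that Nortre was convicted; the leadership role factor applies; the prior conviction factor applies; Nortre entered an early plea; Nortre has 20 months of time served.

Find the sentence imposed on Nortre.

69 months

Leadership role enhancement: +9 months
Prior conviction enhancement: +24 months
Adjusted term: 71 months + 9 months + 24 months = 104 months
Early plea reduction: 15% of 104 months = 15 months (rounded down)
After reduction: 104 − 15 = 89 months
Less time served: 89 months − 20 months = 69 months
Cap at 89 months: 69 months is within the cap, no reduction.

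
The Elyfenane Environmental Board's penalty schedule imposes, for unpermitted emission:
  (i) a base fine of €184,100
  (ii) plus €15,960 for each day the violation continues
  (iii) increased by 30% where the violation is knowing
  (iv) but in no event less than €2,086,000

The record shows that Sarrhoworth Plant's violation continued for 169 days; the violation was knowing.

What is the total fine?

€3,745,742

Per-day component: 169 × €15,960 = €2,697,240
Base plus per-day: €184,100 + €2,697,240 = €2,881,340
Enhancement: 30% of €2,881,340 = €864,402
Enhanced fine: €2,881,340 + €864,402 = €3,745,742
Minimum €2,086,000: €3,745,742 meets the minimum, no increase.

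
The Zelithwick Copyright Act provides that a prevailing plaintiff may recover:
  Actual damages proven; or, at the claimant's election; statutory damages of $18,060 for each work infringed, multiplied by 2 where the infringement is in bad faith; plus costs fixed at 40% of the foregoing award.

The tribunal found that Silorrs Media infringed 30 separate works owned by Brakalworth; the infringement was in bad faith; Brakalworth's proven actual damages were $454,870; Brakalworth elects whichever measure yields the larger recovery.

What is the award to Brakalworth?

$1,517,040

Statutory damages: 30 × $18,060 = $541,800
Doubled: 2 × $541,800 = $1,083,600
Greater of actual damages ($454,870) or enhanced statutory damages ($1,083,600): $1,083,600
Costs: 40% of $1,083,600 = $433,440
Award plus costs: $1,083,600 + $433,440 = $1,517,040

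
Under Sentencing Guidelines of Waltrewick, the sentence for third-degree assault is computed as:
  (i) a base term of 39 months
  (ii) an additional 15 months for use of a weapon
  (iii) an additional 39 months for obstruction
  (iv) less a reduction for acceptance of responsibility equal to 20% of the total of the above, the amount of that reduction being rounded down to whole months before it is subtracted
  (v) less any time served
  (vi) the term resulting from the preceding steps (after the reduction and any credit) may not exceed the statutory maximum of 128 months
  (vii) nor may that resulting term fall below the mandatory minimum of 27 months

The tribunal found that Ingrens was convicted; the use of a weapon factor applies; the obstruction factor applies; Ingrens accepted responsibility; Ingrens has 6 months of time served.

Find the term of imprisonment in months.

69 months

Use of a weapon enhancement: +15 months
Obstruction enhancement: +39 months
Adjusted term: 39 months + 15 months + 39 months = 93 months
Acceptance of responsibility reduction: 20% of 93 months = 18 months (rounded down)
After reduction: 93 − 18 = 75 months
Less time served: 75 months − 6 months = 69 months
Cap at 128 months: 69 months is within the cap, no reduction.
Minimum 27 months: 69 months meets the minimum, no increase.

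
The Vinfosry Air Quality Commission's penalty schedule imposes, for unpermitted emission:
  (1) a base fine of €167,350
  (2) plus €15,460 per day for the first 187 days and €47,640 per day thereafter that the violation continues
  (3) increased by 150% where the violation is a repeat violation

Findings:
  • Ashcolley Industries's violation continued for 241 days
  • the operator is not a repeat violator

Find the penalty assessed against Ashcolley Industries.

€5,630,930

First 187 days: 187 × €15,460 = €2,891,020
Remaining days: (241 − 187) × €47,640 = €2,572,560
Per-day component: €2,891,020 + €2,572,560 = €5,463,580
Base plus per-day: €167,350 + €5,463,580 = €5,630,930
The operator is not a repeat violator: no 150% increase.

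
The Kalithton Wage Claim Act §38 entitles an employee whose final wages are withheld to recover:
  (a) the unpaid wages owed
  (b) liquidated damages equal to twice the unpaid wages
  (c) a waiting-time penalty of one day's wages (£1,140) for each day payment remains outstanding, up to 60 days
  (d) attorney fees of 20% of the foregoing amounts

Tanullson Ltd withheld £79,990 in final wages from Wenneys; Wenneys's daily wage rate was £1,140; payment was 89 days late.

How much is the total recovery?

£370,044

Doubled: 2 × £79,990 = £159,980
Penalty days: min(89, 60) = 60
Waiting-time penalty: 60 × £1,140 = £68,400
Subtotal: £79,990 + £159,980 + £68,400 = £308,370
Attorney fees: 20% of £308,370 = £61,674
Total award: £308,370 + £61,674 = £370,044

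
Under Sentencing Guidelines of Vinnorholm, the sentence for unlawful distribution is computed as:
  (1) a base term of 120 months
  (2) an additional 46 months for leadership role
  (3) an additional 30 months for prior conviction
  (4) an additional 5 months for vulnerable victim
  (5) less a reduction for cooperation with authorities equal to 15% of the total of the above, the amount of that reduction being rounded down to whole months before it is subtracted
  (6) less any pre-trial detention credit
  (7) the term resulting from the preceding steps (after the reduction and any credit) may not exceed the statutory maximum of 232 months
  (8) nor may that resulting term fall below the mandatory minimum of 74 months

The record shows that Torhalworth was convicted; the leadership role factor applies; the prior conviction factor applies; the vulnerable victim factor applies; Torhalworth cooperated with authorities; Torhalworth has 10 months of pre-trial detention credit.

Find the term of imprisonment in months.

161 months

Leadership role enhancement: +46 months
Prior conviction enhancement: +30 months
Vulnerable victim enhancement: +5 months
Adjusted term: 120 months + 46 months + 30 months + 5 months = 201 months
Cooperation with authorities reduction: 15% of 201 months = 30 months (rounded down)
After reduction: 201 − 30 = 171 months
Less pre-trial detention credit: 171 months − 10 months = 161 months
Cap at 232 months: 161 months is within the cap, no reduction.
Minimum 74 months: 161 months meets the minimum, no increase.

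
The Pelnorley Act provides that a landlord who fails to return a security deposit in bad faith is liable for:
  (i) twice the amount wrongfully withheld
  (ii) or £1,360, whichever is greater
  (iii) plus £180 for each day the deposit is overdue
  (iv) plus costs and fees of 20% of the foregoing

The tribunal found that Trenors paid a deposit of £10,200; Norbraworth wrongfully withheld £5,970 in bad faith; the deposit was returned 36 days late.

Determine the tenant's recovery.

Doubled: 2 × £5,970 = £11,940
Minimum £1,360: £11,940 meets the minimum, no increase.
Late-return penalty: 36 × £180 = £6,480
Damages plus late penalty: £11,940 + £6,480 = £18,420
Costs and fees: 20% of £18,420 = £3,684
Total recovery: £18,420 + £3,684 = £22,104

£22,104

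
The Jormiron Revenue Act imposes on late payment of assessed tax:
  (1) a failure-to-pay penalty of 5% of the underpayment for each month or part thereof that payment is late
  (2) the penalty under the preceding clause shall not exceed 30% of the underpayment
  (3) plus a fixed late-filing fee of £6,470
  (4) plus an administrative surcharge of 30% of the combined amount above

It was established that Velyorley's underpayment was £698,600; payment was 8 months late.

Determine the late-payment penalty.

Accrued rate: 5% × 8 = 40%, capped at 30% → 30%
Failure-to-pay penalty: 30% of £698,600 = £209,580
Penalty before surcharge: £209,580 + £6,470 = £216,050
Administrative surcharge: 30% of £216,050 = £64,815
Total penalty: £216,050 + £64,815 = £280,865

Penalty: £280,865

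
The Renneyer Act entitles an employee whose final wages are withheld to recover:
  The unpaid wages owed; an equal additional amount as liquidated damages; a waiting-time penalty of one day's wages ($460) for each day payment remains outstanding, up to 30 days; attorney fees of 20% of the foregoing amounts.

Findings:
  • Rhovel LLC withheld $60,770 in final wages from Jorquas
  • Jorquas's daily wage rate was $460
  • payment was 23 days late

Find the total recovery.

Liquidated damages (equal amount): $60,770
Penalty days: min(23, 30) = 23
Waiting-time penalty: 23 × $460 = $10,580
Subtotal: $60,770 + $60,770 + $10,580 = $132,120
Attorney fees: 20% of $132,120 = $26,424
Total award: $132,120 + $26,424 = $158,544

Total award: $158,544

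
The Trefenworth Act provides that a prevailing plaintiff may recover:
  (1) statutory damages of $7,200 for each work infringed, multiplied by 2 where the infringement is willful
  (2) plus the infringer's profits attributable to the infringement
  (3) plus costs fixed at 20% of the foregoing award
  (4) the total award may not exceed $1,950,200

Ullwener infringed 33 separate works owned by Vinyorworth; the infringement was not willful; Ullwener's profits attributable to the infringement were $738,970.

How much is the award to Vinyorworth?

$1,171,884

Statutory damages: 33 × $7,200 = $237,600
Infringement not willful: no ×2 enhancement.
Combined award: $237,600 + $738,970 = $976,570
Costs: 20% of $976,570 = $195,314
Award plus costs: $976,570 + $195,314 = $1,171,884
Cap at $1,950,200: $1,171,884 is within the cap, no reduction.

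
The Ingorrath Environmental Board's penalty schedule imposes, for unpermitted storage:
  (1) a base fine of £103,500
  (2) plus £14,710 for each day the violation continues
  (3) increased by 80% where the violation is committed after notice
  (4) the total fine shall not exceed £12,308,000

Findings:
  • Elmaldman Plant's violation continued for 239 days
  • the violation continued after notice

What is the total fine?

Per-day component: 239 × £14,710 = £3,515,690
Base plus per-day: £103,500 + £3,515,690 = £3,619,190
Enhancement: 80% of £3,619,190 = £2,895,352
Enhanced fine: £3,619,190 + £2,895,352 = £6,514,542
Cap at £12,308,000: £6,514,542 is within the cap, no reduction.

Civil penalty: £6,514,542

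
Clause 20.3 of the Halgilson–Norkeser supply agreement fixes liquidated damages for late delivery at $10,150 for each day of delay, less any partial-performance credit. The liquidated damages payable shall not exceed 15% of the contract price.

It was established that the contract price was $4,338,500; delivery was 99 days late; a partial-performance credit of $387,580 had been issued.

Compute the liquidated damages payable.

Per-day damages: 99 × $10,150 = $1,004,850
Less partial-performance credit: $1,004,850 − $387,580 = $617,270
Cap: 15% of $4,338,500 = $650,775
Cap at $650,775: $617,270 is within the cap, no reduction.

$617,270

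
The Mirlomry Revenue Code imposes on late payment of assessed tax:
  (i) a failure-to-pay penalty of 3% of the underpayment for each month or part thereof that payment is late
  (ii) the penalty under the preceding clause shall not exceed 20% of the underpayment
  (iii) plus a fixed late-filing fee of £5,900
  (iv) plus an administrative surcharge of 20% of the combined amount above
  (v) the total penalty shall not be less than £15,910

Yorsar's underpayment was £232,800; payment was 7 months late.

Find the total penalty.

Accrued rate: 3% × 7 = 21%, capped at 20% → 20%
Failure-to-pay penalty: 20% of £232,800 = £46,560
Penalty before surcharge: £46,560 + £5,900 = £52,460
Administrative surcharge: 20% of £52,460 = £10,492
Total penalty: £52,460 + £10,492 = £62,952
Minimum £15,910: £62,952 meets the minimum, no increase.

£62,952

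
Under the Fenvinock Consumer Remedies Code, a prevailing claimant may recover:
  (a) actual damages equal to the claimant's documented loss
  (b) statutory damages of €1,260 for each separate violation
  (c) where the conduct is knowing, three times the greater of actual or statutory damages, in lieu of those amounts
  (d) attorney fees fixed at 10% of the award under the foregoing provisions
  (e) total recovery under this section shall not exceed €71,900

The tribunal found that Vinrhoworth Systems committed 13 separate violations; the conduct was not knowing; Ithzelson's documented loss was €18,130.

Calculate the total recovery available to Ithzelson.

Statutory damages: 13 × €1,260 = €16,380
Conduct not knowing: the in-lieu enhancement does not apply.
Actual plus statutory damages: €18,130 + €16,380 = €34,510
Attorney fees: 10% of €34,510 = €3,451
Total before cap: €34,510 + €3,451 = €37,961
Cap at €71,900: €37,961 is within the cap, no reduction.

€37,961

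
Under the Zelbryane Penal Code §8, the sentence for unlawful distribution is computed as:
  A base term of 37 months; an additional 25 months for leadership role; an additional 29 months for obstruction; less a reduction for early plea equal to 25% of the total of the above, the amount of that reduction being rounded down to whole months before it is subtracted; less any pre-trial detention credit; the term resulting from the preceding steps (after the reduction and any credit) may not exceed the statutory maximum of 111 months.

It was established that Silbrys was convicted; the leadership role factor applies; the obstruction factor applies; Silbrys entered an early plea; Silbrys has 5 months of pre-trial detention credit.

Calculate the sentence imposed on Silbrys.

Leadership role enhancement: +25 months
Obstruction enhancement: +29 months
Adjusted term: 37 months + 25 months + 29 months = 91 months
Early plea reduction: 25% of 91 months = 22 months (rounded down)
After reduction: 91 − 22 = 69 months
Less pre-trial detention credit: 69 months − 5 months = 64 months
Cap at 111 months: 64 months is within the cap, no reduction.

Sentence: 64 months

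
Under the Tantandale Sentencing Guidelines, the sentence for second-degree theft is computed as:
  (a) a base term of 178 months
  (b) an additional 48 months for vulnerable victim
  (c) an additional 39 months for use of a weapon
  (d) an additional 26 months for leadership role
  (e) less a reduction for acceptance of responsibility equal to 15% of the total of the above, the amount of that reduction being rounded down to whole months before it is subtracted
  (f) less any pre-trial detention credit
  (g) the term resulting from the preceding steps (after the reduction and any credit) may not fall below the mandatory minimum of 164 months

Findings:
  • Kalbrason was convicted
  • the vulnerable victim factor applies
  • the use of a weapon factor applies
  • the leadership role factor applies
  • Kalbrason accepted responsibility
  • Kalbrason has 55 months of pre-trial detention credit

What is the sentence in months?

Vulnerable victim enhancement: +48 months
Use of a weapon enhancement: +39 months
Leadership role enhancement: +26 months
Adjusted term: 178 months + 48 months + 39 months + 26 months = 291 months
Acceptance of responsibility reduction: 15% of 291 months = 43 months (rounded down)
After reduction: 291 − 43 = 248 months
Less pre-trial detention credit: 248 months − 55 months = 193 months
Minimum 164 months: 193 months meets the minimum, no increase.

193 months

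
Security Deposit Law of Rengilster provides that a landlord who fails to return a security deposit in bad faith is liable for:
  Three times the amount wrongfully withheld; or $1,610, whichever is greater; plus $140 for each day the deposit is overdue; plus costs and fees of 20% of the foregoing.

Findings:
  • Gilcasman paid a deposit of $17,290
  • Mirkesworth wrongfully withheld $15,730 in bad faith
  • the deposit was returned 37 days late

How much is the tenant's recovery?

Trebled: 3 × $15,730 = $47,190
Minimum $1,610: $47,190 meets the minimum, no increase.
Late-return penalty: 37 × $140 = $5,180
Damages plus late penalty: $47,190 + $5,180 = $52,370
Costs and fees: 20% of $52,370 = $10,474
Total recovery: $52,370 + $10,474 = $62,844

$62,844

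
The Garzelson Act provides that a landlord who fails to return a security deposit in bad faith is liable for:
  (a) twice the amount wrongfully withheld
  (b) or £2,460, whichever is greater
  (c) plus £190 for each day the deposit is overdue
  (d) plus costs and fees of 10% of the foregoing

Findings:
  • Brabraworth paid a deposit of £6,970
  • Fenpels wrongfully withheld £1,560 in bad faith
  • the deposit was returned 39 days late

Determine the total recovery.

Doubled: 2 × £1,560 = £3,120
Minimum £2,460: £3,120 meets the minimum, no increase.
Late-return penalty: 39 × £190 = £7,410
Damages plus late penalty: £3,120 + £7,410 = £10,530
Costs and fees: 10% of £10,530 = £1,053
Total recovery: £10,530 + £1,053 = £11,583

£11,583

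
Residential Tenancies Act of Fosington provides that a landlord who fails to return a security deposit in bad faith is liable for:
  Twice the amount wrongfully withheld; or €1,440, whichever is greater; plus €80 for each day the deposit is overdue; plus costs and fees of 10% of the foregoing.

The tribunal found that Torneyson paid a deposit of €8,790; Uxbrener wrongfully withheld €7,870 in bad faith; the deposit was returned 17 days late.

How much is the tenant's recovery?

Doubled: 2 × €7,870 = €15,740
Minimum €1,440: €15,740 meets the minimum, no increase.
Late-return penalty: 17 × €80 = €1,360
Damages plus late penalty: €15,740 + €1,360 = €17,100
Costs and fees: 10% of €17,100 = €1,710
Total recovery: €17,100 + €1,710 = €18,810

€18,810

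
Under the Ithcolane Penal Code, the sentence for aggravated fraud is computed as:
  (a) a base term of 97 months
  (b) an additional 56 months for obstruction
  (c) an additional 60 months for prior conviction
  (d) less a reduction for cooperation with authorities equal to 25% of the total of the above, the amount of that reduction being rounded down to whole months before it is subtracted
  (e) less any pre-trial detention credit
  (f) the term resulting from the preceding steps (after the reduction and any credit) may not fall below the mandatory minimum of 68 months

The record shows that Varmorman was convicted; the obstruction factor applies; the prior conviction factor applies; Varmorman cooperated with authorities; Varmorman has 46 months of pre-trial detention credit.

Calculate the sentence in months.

Obstruction enhancement: +56 months
Prior conviction enhancement: +60 months
Adjusted term: 97 months + 56 months + 60 months = 213 months
Cooperation with authorities reduction: 25% of 213 months = 53 months (rounded down)
After reduction: 213 − 53 = 160 months
Less pre-trial detention credit: 160 months − 46 months = 114 months
Minimum 68 months: 114 months meets the minimum, no increase.

114 months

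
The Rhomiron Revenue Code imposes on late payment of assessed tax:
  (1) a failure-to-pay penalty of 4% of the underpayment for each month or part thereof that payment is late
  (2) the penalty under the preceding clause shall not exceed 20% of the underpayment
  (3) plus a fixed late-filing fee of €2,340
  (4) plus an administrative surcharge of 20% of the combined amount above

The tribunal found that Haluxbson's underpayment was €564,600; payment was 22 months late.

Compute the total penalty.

Accrued rate: 4% × 22 = 88%, capped at 20% → 20%
Failure-to-pay penalty: 20% of €564,600 = €112,920
Penalty before surcharge: €112,920 + €2,340 = €115,260
Administrative surcharge: 20% of €115,260 = €23,052
Total penalty: €115,260 + €23,052 = €138,312

€138,312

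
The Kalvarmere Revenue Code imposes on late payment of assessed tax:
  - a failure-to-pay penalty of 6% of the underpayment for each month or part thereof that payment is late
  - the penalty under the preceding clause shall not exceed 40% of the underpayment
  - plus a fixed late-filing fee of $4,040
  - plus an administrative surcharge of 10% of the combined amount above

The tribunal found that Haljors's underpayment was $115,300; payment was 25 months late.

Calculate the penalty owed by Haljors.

Penalty: $55,176

Accrued rate: 6% × 25 = 150%, capped at 40% → 40%
Failure-to-pay penalty: 40% of $115,300 = $46,120
Penalty before surcharge: $46,120 + $4,040 = $50,160
Administrative surcharge: 10% of $50,160 = $5,016
Total penalty: $50,160 + $5,016 = $55,176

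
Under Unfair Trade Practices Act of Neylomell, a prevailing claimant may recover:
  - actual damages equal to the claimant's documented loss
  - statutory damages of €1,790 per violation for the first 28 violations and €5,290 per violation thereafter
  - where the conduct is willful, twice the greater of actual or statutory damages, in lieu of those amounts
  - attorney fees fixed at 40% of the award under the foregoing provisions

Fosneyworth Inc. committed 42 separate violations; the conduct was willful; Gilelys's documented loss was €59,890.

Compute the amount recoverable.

First 28 violations: 28 × €1,790 = €50,120
Remaining violations: (42 − 28) × €5,290 = €74,060
Statutory damages: €50,120 + €74,060 = €124,180
Greater of actual damages (€59,890) or statutory damages (€124,180): €124,180
Doubled: 2 × €124,180 = €248,360
Attorney fees: 40% of €248,360 = €99,344
Total recovery: €248,360 + €99,344 = €347,704

€347,704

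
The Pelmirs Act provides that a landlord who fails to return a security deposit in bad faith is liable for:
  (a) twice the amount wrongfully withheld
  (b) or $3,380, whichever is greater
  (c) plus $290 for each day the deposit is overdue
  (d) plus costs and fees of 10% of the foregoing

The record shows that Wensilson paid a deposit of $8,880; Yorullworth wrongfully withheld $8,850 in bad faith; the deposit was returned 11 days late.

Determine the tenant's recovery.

$22,979

Doubled: 2 × $8,850 = $17,700
Minimum $3,380: $17,700 meets the minimum, no increase.
Late-return penalty: 11 × $290 = $3,190
Damages plus late penalty: $17,700 + $3,190 = $20,890
Costs and fees: 10% of $20,890 = $2,089
Total recovery: $20,890 + $2,089 = $22,979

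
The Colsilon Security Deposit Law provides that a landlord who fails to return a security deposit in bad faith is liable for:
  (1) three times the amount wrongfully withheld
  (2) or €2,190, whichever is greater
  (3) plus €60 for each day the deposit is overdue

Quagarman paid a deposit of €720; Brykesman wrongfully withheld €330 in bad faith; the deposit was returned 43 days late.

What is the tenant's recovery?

€4,770

Trebled: 3 × €330 = €990
Minimum €2,190: €990 is below the minimum → €2,190
Late-return penalty: 43 × €60 = €2,580
Damages plus late penalty: €2,190 + €2,580 = €4,770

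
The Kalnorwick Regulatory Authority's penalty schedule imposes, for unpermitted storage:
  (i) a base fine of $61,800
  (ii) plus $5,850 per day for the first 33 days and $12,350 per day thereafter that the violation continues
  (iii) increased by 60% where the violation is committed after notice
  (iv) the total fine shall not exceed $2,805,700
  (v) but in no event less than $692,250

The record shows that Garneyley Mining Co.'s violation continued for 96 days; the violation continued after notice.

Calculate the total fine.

First 33 days: 33 × $5,850 = $193,050
Remaining days: (96 − 33) × $12,350 = $778,050
Per-day component: $193,050 + $778,050 = $971,100
Base plus per-day: $61,800 + $971,100 = $1,032,900
Enhancement: 60% of $1,032,900 = $619,740
Enhanced fine: $1,032,900 + $619,740 = $1,652,640
Cap at $2,805,700: $1,652,640 is within the cap, no reduction.
Minimum $692,250: $1,652,640 meets the minimum, no increase.

Civil penalty: $1,652,640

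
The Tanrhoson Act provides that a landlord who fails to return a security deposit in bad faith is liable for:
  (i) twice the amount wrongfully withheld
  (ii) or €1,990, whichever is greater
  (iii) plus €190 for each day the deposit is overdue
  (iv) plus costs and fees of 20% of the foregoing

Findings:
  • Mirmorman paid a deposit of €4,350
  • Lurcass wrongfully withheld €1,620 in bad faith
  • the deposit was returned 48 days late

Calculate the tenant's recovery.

Doubled: 2 × €1,620 = €3,240
Minimum €1,990: €3,240 meets the minimum, no increase.
Late-return penalty: 48 × €190 = €9,120
Damages plus late penalty: €3,240 + €9,120 = €12,360
Costs and fees: 20% of €12,360 = €2,472
Total recovery: €12,360 + €2,472 = €14,832

€14,832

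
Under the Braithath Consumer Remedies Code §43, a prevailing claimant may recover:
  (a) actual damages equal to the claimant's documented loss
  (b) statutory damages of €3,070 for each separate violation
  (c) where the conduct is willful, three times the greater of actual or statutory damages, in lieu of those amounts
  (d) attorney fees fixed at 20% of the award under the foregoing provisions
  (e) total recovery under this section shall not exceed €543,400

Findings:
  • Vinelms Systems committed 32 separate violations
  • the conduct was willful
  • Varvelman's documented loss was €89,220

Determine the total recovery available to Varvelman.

€353,664

Statutory damages: 32 × €3,070 = €98,240
Greater of actual damages (€89,220) or statutory damages (€98,240): €98,240
Trebled: 3 × €98,240 = €294,720
Attorney fees: 20% of €294,720 = €58,944
Total before cap: €294,720 + €58,944 = €353,664
Cap at €543,400: €353,664 is within the cap, no reduction.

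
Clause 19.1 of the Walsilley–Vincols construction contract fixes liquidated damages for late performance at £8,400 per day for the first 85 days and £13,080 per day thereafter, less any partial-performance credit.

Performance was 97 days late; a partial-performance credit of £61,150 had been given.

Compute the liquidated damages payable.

First 85 days: 85 × £8,400 = £714,000
Remaining days: (97 − 85) × £13,080 = £156,960
Accrued per-day damages: £714,000 + £156,960 = £870,960
Less partial-performance credit: £870,960 − £61,150 = £809,810

£809,810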